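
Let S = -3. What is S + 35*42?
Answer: 1467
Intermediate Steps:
S + 35*42 = -3 + 35*42 = -3 + 1470 = 1467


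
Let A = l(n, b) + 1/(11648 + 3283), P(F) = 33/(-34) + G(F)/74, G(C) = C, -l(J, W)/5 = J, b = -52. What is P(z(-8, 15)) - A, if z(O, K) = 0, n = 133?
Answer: 337097153/507654 ≈ 664.03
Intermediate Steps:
l(J, W) = -5*J
P(F) = -33/34 + F/74 (P(F) = 33/(-34) + F/74 = 33*(-1/34) + F*(1/74) = -33/34 + F/74)
A = -9929114/14931 (A = -5*133 + 1/(11648 + 3283) = -665 + 1/14931 = -9929114/14931 ≈ -665.00)
P(z(-8, 15)) - A = (-33/34 + (1/74)*0) - 1*(-9929114/14931) = (-33/34 + 0) + 9929114/14931 = -33/34 + 9929114/14931 = 337097153/507654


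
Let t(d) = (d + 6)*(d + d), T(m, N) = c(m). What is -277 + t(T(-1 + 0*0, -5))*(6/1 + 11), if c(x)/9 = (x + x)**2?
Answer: 51131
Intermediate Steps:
c(x) = 36*x**2 (c(x) = 9*(x + x)**2 = 9*(2*x)**2 = 9*(4*x**2) = 36*x**2)
T(m, N) = 36*m**2
t(d) = 2*d*(6 + d) (t(d) = (6 + d)*(2*d) = 2*d*(6 + d))
-277 + t(T(-1 + 0*0, -5))*(6/1 + 11) = -277 + (2*(36*(-1 + 0*0)**2)*(6 + 36*(-1 + 0*0)**2))*(6/1 + 11) = -277 + (2*(36*(-1 + 0)**2)*(6 + 36*(-1 + 0)**2))*(6*1 + 11) = -277 + (2*(36*(-1)**2)*(6 + 36*(-1)**2))*(6 + 11) = -277 + (2*(36*1)*(6 + 36*1))*17 = -277 + (2*36*(6 + 36))*17 = -277 + (2*36*42)*17 = -277 + 3024*17 = -277 + 51408 = 51131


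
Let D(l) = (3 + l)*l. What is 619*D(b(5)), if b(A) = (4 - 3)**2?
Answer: 2476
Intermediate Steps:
b(A) = 1 (b(A) = 1**2 = 1)
D(l) = l*(3 + l)
619*D(b(5)) = 619*(1*(3 + 1)) = 619*(1*4) = 619*4 = 2476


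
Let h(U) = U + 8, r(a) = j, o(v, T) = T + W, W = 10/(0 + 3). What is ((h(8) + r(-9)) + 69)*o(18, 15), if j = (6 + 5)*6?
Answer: 8305/3 ≈ 2768.3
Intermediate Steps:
W = 10/3 ≈ 3.3333
j = 66 (j = 11*6 = 66)
o(v, T) = 10/3 + T (o(v, T) = T + 10/3 = 10/3 + T)
r(a) = 66
h(U) = 8 + U
((h(8) + r(-9)) + 69)*o(18, 15) = (((8 + 8) + 66) + 69)*(10/3 + 15) = ((16 + 66) + 69)*(55/3) = (82 + 69)*(55/3) = 151*(55/3) = 8305/3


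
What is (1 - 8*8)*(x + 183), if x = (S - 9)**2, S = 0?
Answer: -16632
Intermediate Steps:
x = 81 (x = (0 - 9)**2 = (-9)**2 = 81)
(1 - 8*8)*(x + 183) = (1 - 8*8)*(81 + 183) = (1 - 64)*264 = -63*264 = -16632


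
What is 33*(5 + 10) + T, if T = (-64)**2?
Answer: 4591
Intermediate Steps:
T = 4096
33*(5 + 10) + T = 33*(5 + 10) + 4096 = 33*15 + 4096 = 495 + 4096 = 4591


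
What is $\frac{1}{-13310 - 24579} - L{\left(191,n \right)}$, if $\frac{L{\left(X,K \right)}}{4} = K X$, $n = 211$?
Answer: $- \frac{6107858357}{37889} \approx -1.612 \cdot 10^{5}$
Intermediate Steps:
$L{\left(X,K \right)} = 4 K X$
$\frac{1}{-13310 - 24579} - L{\left(191,n \right)} = \frac{1}{-13310 - 24579} - 4 \cdot 211 \cdot 191 = \frac{1}{-37889} - 161204 = - \frac{1}{37889} - 161204 = - \frac{6107858357}{37889}$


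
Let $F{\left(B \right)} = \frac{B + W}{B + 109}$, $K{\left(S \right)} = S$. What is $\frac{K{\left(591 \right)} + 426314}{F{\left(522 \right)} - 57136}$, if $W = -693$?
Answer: $- \frac{269377055}{36052987} \approx -7.4717$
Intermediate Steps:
$F{\left(B \right)} = \frac{-693 + B}{109 + B}$ ($F{\left(B \right)} = \frac{B - 693}{B + 109} = \frac{-693 + B}{109 + B}$)
$\frac{K{\left(591 \right)} + 426314}{F{\left(522 \right)} - 57136} = \frac{591 + 426314}{\frac{-693 + 522}{109 + 522} - 57136} = \frac{426905}{\frac{1}{631} \left(-171\right) - 57136} = \frac{426905}{- \frac{171}{631} - 57136} = \frac{426905}{- \frac{36052987}{631}} = 426905 \left(- \frac{631}{36052987}\right) = - \frac{269377055}{36052987}$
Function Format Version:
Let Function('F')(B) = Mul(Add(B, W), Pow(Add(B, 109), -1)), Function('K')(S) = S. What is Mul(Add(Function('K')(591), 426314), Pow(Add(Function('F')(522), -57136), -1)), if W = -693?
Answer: Rational(-269377055, 36052987) ≈ -7.4717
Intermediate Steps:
Function('F')(B) = Mul(Pow(Add(109, B), -1), Add(-693, B)) (Function('F')(B) = Mul(Add(B, -693), Pow(Add(B, 109), -1)) = Mul(Add(-693, B), Pow(Add(109, B), -1)) = Mul(Pow(Add(109, B), -1), Add(-693, B)))
Mul(Add(Function('K')(591), 426314), Pow(Add(Function('F')(522), -57136), -1)) = Mul(Add(591, 426314), Pow(Add(Mul(Pow(Add(109, 522), -1), Add(-693, 522)), -57136), -1)) = Mul(426905, Pow(Add(Mul(Pow(631, -1), -171), -57136), -1)) = Mul(426905, Pow(Add(Mul(Rational(1, 631), -171), -57136), -1)) = Mul(426905, Pow(Add(Rational(-171, 631), -57136), -1)) = Mul(426905, Pow(Rational(-36052987, 631), -1)) = Mul(426905, Rational(-631, 36052987)) = Rational(-269377055, 36052987)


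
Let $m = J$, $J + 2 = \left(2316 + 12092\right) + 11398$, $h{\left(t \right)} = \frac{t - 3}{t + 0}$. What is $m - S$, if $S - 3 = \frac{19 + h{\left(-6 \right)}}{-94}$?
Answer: $\frac{4850629}{188} \approx 25801.0$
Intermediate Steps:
$h{\left(t \right)} = \frac{-3 + t}{t}$
$J = 25804$ ($J = -2 + \left(\left(2316 + 12092\right) + 11398\right) = -2 + \left(14408 + 11398\right) = -2 + 25806 = 25804$)
$m = 25804$
$S = \frac{523}{188}$ ($S = 3 + \frac{19 + \frac{-3 - 6}{-6}}{-94} = 3 + \left(19 - - \frac{3}{2}\right) \left(- \frac{1}{94}\right) = 3 + \left(19 + \frac{3}{2}\right) \left(- \frac{1}{94}\right) = 3 + \frac{41}{2} \left(- \frac{1}{94}\right) = 3 - \frac{41}{188} = \frac{523}{188} \approx 2.7819$)
$m - S = 25804 - \frac{523}{188} = \frac{4850629}{188}$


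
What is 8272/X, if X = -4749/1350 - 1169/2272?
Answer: -4228646400/2061313 ≈ -2051.4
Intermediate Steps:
X = -2061313/511200 (X = -4749*1/1350 - 1169*1/2272 = -1583/450 - 1169/2272 = -2061313/511200 ≈ -4.0323)
8272/X = 8272/(-2061313/511200) = 8272*(-511200/2061313) = -4228646400/2061313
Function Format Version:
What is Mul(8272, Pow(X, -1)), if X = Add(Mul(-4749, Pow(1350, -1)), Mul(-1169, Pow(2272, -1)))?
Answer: Rational(-4228646400, 2061313) ≈ -2051.4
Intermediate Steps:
X = Rational(-2061313, 511200) (X = Add(Mul(-4749, Rational(1, 1350)), Mul(-1169, Rational(1, 2272))) = Add(Rational(-1583, 450), Rational(-1169, 2272)) = Rational(-2061313, 511200) ≈ -4.0323)
Mul(8272, Pow(X, -1)) = Mul(8272, Pow(Rational(-2061313, 511200), -1)) = Mul(8272, Rational(-511200, 2061313)) = Rational(-4228646400, 2061313)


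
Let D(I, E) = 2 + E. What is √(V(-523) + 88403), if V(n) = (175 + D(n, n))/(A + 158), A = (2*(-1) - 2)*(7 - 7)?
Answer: 116*√41001/79 ≈ 297.32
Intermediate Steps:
A = 0 (A = (-2 - 2)*0 = -4*0 = 0)
V(n) = 177/158 + n/158 (V(n) = (175 + (2 + n))/(0 + 158) = (177 + n)/158 = (177 + n)*(1/158) = 177/158 + n/158)
√(V(-523) + 88403) = √((177/158 + (1/158)*(-523)) + 88403) = √((177/158 - 523/158) + 88403) = √(-173/79 + 88403) = √(6983664/79) = 116*√41001/79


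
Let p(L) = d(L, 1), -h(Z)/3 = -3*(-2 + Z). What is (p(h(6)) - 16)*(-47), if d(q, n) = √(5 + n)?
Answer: 752 - 47*√6 ≈ 636.87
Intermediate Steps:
h(Z) = -18 + 9*Z (h(Z) = -(-9)*(-2 + Z) = -3*(6 - 3*Z) = -18 + 9*Z)
p(L) = √6 (p(L) = √(5 + 1) = √6)
(p(h(6)) - 16)*(-47) = (√6 - 16)*(-47) = (-16 + √6)*(-47) = 752 - 47*√6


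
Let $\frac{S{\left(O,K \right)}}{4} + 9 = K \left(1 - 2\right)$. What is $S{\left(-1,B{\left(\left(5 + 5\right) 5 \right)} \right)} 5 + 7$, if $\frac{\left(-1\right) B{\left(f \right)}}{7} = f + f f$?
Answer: $356827$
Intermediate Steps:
$B{\left(f \right)} = - 7 f - 7 f^{2}$ ($B{\left(f \right)} = - 7 \left(f + f f\right) = - 7 \left(f + f^{2}\right) = - 7 f - 7 f^{2}$)
$S{\left(O,K \right)} = -36 - 4 K$ ($S{\left(O,K \right)} = -36 + 4 K \left(1 - 2\right) = -36 + 4 K \left(-1\right) = -36 + 4 \left(- K\right) = -36 - 4 K$)
$S{\left(-1,B{\left(\left(5 + 5\right) 5 \right)} \right)} 5 + 7 = \left(-36 - 4 \left(- 7 \left(5 + 5\right) 5 \left(1 + \left(5 + 5\right) 5\right)\right)\right) 5 + 7 = \left(-36 - 4 \left(- 7 \cdot 10 \cdot 5 \left(1 + 10 \cdot 5\right)\right)\right) 5 + 7 = \left(-36 - 4 \left(\left(-7\right) 50 \left(1 + 50\right)\right)\right) 5 + 7 = \left(-36 - 4 \left(\left(-7\right) 50 \cdot 51\right)\right) 5 + 7 = \left(-36 - -71400\right) 5 + 7 = \left(-36 + 71400\right) 5 + 7 = 71364 \cdot 5 + 7 = 356820 + 7 = 356827$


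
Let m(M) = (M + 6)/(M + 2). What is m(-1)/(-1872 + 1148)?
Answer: -5/724 ≈ -0.0069061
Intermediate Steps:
m(M) = (6 + M)/(2 + M)
m(-1)/(-1872 + 1148) = ((6 - 1)/(2 - 1))/(-1872 + 1148) = (5/1)/(-724) = -5/724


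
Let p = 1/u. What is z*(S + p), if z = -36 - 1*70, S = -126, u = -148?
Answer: 988397/74 ≈ 13357.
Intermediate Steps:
z = -106 (z = -36 - 70 = -106)
p = -1/148 (p = 1/(-148) = -1/148 ≈ -0.0067568)
z*(S + p) = -106*(-126 - 1/148) = -106*(-18649/148) = 988397/74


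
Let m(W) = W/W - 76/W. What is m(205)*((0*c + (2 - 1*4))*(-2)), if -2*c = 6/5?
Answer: 516/205 ≈ 2.5171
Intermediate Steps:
m(W) = 1 - 76/W
c = -⅗ (c = -3/5 = -½*6/5 = -⅗ ≈ -0.60000)
m(205)*((0*c + (2 - 1*4))*(-2)) = ((-76 + 205)/205)*((0*(-⅗) + (2 - 1*4))*(-2)) = ((1/205)*129)*((0 + (2 - 4))*(-2)) = 129*((0 - 2)*(-2))/205 = 129*(-2*(-2))/205 = (129/205)*4 = 516/205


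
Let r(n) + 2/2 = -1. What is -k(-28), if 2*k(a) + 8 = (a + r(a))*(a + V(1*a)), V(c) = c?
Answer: -836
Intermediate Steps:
r(n) = -2 (r(n) = -1 - 1 = -2)
k(a) = -4 + a*(-2 + a) (k(a) = -4 + ((a - 2)*(a + 1*a))/2 = -4 + ((-2 + a)*(a + a))/2 = -4 + ((-2 + a)*(2*a))/2 = -4 + (2*a*(-2 + a))/2 = -4 + a*(-2 + a))
-k(-28) = -(-4 + (-28)² - 2*(-28)) = -(-4 + 784 + 56) = -1*836 = -836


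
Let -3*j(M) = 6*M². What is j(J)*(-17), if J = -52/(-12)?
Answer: 5746/9 ≈ 638.44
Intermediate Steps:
J = 13/3 (J = -52*(-1/12) = 13/3 ≈ 4.3333)
j(M) = -2*M²
j(J)*(-17) = -2*(13/3)²*(-17) = -2*169/9*(-17) = -338/9*(-17) = 5746/9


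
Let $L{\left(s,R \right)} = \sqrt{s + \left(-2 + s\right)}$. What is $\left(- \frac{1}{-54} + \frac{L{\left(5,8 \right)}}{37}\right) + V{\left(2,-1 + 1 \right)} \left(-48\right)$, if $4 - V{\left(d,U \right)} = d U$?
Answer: $- \frac{10367}{54} + \frac{2 \sqrt{2}}{37} \approx -191.91$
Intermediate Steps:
$L{\left(s,R \right)} = \sqrt{-2 + 2 s}$
$V{\left(d,U \right)} = 4 - U d$ ($V{\left(d,U \right)} = 4 - d U = 4 - U d$)
$\left(- \frac{1}{-54} + \frac{L{\left(5,8 \right)}}{37}\right) + V{\left(2,-1 + 1 \right)} \left(-48\right) = \left(- \frac{1}{-54} + \frac{\sqrt{-2 + 2 \cdot 5}}{37}\right) + \left(4 - \left(-1 + 1\right) 2\right) \left(-48\right) = \left(\left(-1\right) \left(- \frac{1}{54}\right) + \sqrt{-2 + 10} \cdot \frac{1}{37}\right) + \left(4 - 0 \cdot 2\right) \left(-48\right) = \left(\frac{1}{54} + \sqrt{8} \cdot \frac{1}{37}\right) + \left(4 + 0\right) \left(-48\right) = \left(\frac{1}{54} + 2 \sqrt{2} \cdot \frac{1}{37}\right) + 4 \left(-48\right) = \left(\frac{1}{54} + \frac{2 \sqrt{2}}{37}\right) - 192 = - \frac{10367}{54} + \frac{2 \sqrt{2}}{37}$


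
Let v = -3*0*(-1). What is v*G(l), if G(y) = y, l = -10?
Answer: 0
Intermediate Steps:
v = 0 (v = 0*(-1) = 0)
v*G(l) = 0*(-10) = 0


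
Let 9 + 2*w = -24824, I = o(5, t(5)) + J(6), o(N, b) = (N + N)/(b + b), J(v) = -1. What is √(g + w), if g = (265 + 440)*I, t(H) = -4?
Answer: I*√56011/2 ≈ 118.33*I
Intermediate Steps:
o(N, b) = N/b (o(N, b) = (2*N)/((2*b)) = (2*N)*(1/(2*b)) = N/b)
I = -9/4 (I = 5/(-4) - 1 = 5*(-¼) - 1 = -5/4 - 1 = -9/4 ≈ -2.2500)
w = -24833/2 (w = -9/2 + (½)*(-24824) = -9/2 - 12412 = -24833/2 ≈ -12417.)
g = -6345/4 (g = (265 + 440)*(-9/4) = 705*(-9/4) = -6345/4 ≈ -1586.3)
√(g + w) = √(-6345/4 - 24833/2) = √(-56011/4) = I*√56011/2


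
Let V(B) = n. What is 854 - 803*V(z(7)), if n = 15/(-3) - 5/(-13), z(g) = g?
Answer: 59282/13 ≈ 4560.2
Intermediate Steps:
n = -60/13 (n = 15*(-⅓) - 5*(-1/13) = -5 + 5/13 = -60/13 ≈ -4.6154)
V(B) = -60/13
854 - 803*V(z(7)) = 854 - 803*(-60/13) = 854 + 48180/13 = 59282/13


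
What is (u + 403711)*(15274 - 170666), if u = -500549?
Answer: 15047850496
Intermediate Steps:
(u + 403711)*(15274 - 170666) = (-500549 + 403711)*(15274 - 170666) = -96838*(-155392) = 15047850496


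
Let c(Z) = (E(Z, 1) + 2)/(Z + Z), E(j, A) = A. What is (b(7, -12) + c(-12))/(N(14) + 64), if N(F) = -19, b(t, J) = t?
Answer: 11/72 ≈ 0.15278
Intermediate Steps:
c(Z) = 3/(2*Z) (c(Z) = (1 + 2)/(Z + Z) = 3/((2*Z)) = 3*(1/(2*Z)) = 3/(2*Z))
(b(7, -12) + c(-12))/(N(14) + 64) = (7 + (3/2)/(-12))/(-19 + 64) = (7 + (3/2)*(-1/12))/45 = (7 - ⅛)*(1/45) = (55/8)*(1/45) = 11/72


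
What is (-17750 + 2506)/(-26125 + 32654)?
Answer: -15244/6529 ≈ -2.3348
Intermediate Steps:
(-17750 + 2506)/(-26125 + 32654) = -15244/6529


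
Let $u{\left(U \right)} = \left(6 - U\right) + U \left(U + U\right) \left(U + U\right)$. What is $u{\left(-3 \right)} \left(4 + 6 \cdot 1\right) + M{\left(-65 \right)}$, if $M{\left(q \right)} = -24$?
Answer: $-1014$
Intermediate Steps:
$u{\left(U \right)} = 6 - U + 4 U^{3}$ ($u{\left(U \right)} = \left(6 - U\right) + U 2 U 2 U = \left(6 - U\right) + U 4 U^{2} = \left(6 - U\right) + 4 U^{3} = 6 - U + 4 U^{3}$)
$u{\left(-3 \right)} \left(4 + 6 \cdot 1\right) + M{\left(-65 \right)} = \left(6 - -3 + 4 \left(-3\right)^{3}\right) \left(4 + 6 \cdot 1\right) - 24 = \left(6 + 3 + 4 \left(-27\right)\right) \left(4 + 6\right) - 24 = \left(6 + 3 - 108\right) 10 - 24 = \left(-99\right) 10 - 24 = -990 - 24 = -1014$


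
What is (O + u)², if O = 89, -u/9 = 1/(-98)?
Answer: 76230361/9604 ≈ 7937.4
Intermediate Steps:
u = 9/98 (u = -9/(-98) = -9*(-1/98) = 9/98 ≈ 0.091837)
(O + u)² = (89 + 9/98)² = (8731/98)² = 76230361/9604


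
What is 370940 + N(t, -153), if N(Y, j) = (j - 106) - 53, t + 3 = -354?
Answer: 370628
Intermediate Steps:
t = -357 (t = -3 - 354 = -357)
N(Y, j) = -159 + j (N(Y, j) = (-106 + j) - 53 = -159 + j)
370940 + N(t, -153) = 370940 + (-159 - 153) = 370940 - 312 = 370628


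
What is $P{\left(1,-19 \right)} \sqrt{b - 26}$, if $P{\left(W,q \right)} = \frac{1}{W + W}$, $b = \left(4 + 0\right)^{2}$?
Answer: $\frac{i \sqrt{10}}{2} \approx 1.5811 i$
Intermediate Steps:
$b = 16$ ($b = 4^{2} = 16$)
$P{\left(W,q \right)} = \frac{1}{2 W}$
$P{\left(1,-19 \right)} \sqrt{b - 26} = \frac{1}{2 \cdot 1} \sqrt{16 - 26} = \frac{1}{2} \cdot 1 \sqrt{-10} = \frac{i \sqrt{10}}{2}$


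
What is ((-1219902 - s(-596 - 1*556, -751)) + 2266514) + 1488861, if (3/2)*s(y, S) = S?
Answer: 7607921/3 ≈ 2.5360e+6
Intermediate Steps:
s(y, S) = 2*S/3
((-1219902 - s(-596 - 1*556, -751)) + 2266514) + 1488861 = ((-1219902 - 2*(-751)/3) + 2266514) + 1488861 = ((-1219902 - 1*(-1502/3)) + 2266514) + 1488861 = ((-1219902 + 1502/3) + 2266514) + 1488861 = (-3658204/3 + 2266514) + 1488861 = 3141338/3 + 1488861 = 7607921/3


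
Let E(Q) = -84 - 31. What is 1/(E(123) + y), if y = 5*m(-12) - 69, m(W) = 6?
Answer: -1/154 ≈ -0.0064935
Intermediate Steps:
E(Q) = -115
y = -39 (y = 5*6 - 69 = 30 - 69 = -39)
1/(E(123) + y) = 1/(-115 - 39) = 1/(-154) = -1/154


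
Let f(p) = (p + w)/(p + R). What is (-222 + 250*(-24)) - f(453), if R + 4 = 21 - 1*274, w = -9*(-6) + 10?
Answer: -1220029/196 ≈ -6224.6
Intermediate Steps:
w = 64 (w = 54 + 10 = 64)
R = -257 (R = -4 + (21 - 1*274) = -4 + (21 - 274) = -4 - 253 = -257)
f(p) = (64 + p)/(-257 + p) (f(p) = (p + 64)/(p - 257) = (64 + p)/(-257 + p))
(-222 + 250*(-24)) - f(453) = (-222 + 250*(-24)) - (64 + 453)/(-257 + 453) = (-222 - 6000) - 517/196 = -6222 - 517/196 = -1220029/196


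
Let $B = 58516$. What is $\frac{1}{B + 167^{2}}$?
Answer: $\frac{1}{86405} \approx 1.1573 \cdot 10^{-5}$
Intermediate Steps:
$\frac{1}{B + 167^{2}} = \frac{1}{58516 + 167^{2}} = \frac{1}{58516 + 27889} = \frac{1}{86405}$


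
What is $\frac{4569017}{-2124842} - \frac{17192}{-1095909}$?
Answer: $- \frac{4970696567789}{2328633471378} \approx -2.1346$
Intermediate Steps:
$\frac{4569017}{-2124842} - \frac{17192}{-1095909} = 4569017 \left(- \frac{1}{2124842}\right) - - \frac{17192}{1095909} = - \frac{4569017}{2124842} + \frac{17192}{1095909} = - \frac{4970696567789}{2328633471378}$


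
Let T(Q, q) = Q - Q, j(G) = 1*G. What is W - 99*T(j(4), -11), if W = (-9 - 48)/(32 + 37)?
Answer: -19/23 ≈ -0.82609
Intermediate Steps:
j(G) = G
T(Q, q) = 0
W = -19/23 (W = -57/69 = -57*1/69 = -19/23 ≈ -0.82609)
W - 99*T(j(4), -11) = -19/23 - 99*0 = -19/23 + 0 = -19/23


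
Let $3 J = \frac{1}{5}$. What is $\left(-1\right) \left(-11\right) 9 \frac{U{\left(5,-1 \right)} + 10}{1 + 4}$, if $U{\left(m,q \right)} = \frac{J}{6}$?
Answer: $\frac{9911}{50} \approx 198.22$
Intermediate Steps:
$J = \frac{1}{15}$ ($J = \frac{1}{3 \cdot 5} = \frac{1}{3} \cdot \frac{1}{5} = \frac{1}{15} \approx 0.066667$)
$U{\left(m,q \right)} = \frac{1}{90}$ ($U{\left(m,q \right)} = \frac{1}{15 \cdot 6} = \frac{1}{15} \cdot \frac{1}{6} = \frac{1}{90}$)
$\left(-1\right) \left(-11\right) 9 \frac{U{\left(5,-1 \right)} + 10}{1 + 4} = \left(-1\right) \left(-11\right) 9 \frac{\frac{1}{90} + 10}{1 + 4} = 11 \cdot 9 \frac{901}{90 \cdot 5} = 99 \cdot \frac{901}{90} \cdot \frac{1}{5} = 99 \cdot \frac{901}{450} = \frac{9911}{50}$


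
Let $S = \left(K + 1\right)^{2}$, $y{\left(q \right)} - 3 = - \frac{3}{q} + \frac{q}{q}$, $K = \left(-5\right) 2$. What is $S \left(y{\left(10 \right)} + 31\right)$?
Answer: $\frac{28107}{10} \approx 2810.7$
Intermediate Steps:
$K = -10$
$y{\left(q \right)} = 4 - \frac{3}{q}$ ($y{\left(q \right)} = 3 - \left(\frac{3}{q} - \frac{q}{q}\right) = 3 + \left(- \frac{3}{q} + 1\right) = 3 + \left(1 - \frac{3}{q}\right) = 4 - \frac{3}{q}$)
$S = 81$ ($S = \left(-10 + 1\right)^{2} = \left(-9\right)^{2} = 81$)
$S \left(y{\left(10 \right)} + 31\right) = 81 \left(\left(4 - \frac{3}{10}\right) + 31\right) = 81 \left(\frac{37}{10} + 31\right) = 81 \cdot \frac{347}{10} = \frac{28107}{10}$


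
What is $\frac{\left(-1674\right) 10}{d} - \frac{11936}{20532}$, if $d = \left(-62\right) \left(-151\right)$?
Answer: $- \frac{1836494}{775083} \approx -2.3694$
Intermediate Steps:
$d = 9362$
$\frac{\left(-1674\right) 10}{d} - \frac{11936}{20532} = \frac{\left(-1674\right) 10}{9362} - \frac{11936}{20532} = \left(-16740\right) \frac{1}{9362} - \frac{2984}{5133} = - \frac{270}{151} - \frac{2984}{5133} = - \frac{1836494}{775083}$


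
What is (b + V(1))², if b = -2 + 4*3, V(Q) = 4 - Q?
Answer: 169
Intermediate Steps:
b = 10 (b = -2 + 12 = 10)
(b + V(1))² = (10 + (4 - 1*1))² = (10 + (4 - 1))² = (10 + 3)² = 13² = 169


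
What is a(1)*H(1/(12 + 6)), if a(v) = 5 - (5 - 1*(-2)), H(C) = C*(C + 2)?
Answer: -37/162 ≈ -0.22839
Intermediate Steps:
H(C) = C*(2 + C)
a(v) = -2 (a(v) = 5 - (5 + 2) = 5 - 1*7 = 5 - 7 = -2)
a(1)*H(1/(12 + 6)) = -2*(2 + 1/(12 + 6))/(12 + 6) = -2*(2 + 1/18)/18 = -(2 + 1/18)/9 = -37/(9*18) = -2*37/324 = -37/162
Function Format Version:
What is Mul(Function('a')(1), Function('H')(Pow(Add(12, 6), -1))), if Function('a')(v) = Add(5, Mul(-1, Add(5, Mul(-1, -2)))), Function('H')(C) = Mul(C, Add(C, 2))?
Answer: Rational(-37, 162) ≈ -0.22839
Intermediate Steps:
Function('H')(C) = Mul(C, Add(2, C))
Function('a')(v) = -2 (Function('a')(v) = Add(5, Mul(-1, Add(5, 2))) = Add(5, Mul(-1, 7)) = Add(5, -7) = -2)
Mul(Function('a')(1), Function('H')(Pow(Add(12, 6), -1))) = Mul(-2, Mul(Pow(Add(12, 6), -1), Add(2, Pow(Add(12, 6), -1)))) = Mul(-2, Mul(Pow(18, -1), Add(2, Pow(18, -1)))) = Mul(-2, Mul(Rational(1, 18), Add(2, Rational(1, 18)))) = Mul(-2, Mul(Rational(1, 18), Rational(37, 18))) = Mul(-2, Rational(37, 324)) = Rational(-37, 162)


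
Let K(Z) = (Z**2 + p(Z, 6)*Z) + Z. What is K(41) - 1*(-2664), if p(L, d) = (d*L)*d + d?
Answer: 65148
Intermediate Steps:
p(L, d) = d + L*d**2 (p(L, d) = (L*d)*d + d = L*d**2 + d = d + L*d**2)
K(Z) = Z + Z**2 + Z*(6 + 36*Z) (K(Z) = (Z**2 + (6*(1 + Z*6))*Z) + Z = (Z**2 + (6*(1 + 6*Z))*Z) + Z = (Z**2 + (6 + 36*Z)*Z) + Z = (Z**2 + Z*(6 + 36*Z)) + Z = Z + Z**2 + Z*(6 + 36*Z))
K(41) - 1*(-2664) = 41*(7 + 37*41) - 1*(-2664) = 41*(7 + 1517) + 2664 = 41*1524 + 2664 = 62484 + 2664 = 65148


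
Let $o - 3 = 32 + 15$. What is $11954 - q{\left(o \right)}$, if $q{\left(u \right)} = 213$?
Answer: $11741$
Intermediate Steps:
$o = 50$ ($o = 3 + \left(32 + 15\right) = 3 + 47 = 50$)
$11954 - q{\left(o \right)} = 11954 - 213 = 11741$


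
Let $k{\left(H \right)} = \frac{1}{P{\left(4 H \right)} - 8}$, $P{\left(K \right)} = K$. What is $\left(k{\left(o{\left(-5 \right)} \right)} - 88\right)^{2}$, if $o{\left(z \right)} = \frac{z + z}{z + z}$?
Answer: $\frac{124609}{16} \approx 7788.1$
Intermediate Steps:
$o{\left(z \right)} = 1$ ($o{\left(z \right)} = \frac{2 z}{2 z} = 2 z \frac{1}{2 z} = 1$)
$k{\left(H \right)} = \frac{1}{-8 + 4 H}$ ($k{\left(H \right)} = \frac{1}{4 H - 8} = \frac{1}{-8 + 4 H}$)
$\left(k{\left(o{\left(-5 \right)} \right)} - 88\right)^{2} = \left(\frac{1}{4 \left(-2 + 1\right)} - 88\right)^{2} = \left(\frac{1}{4 \left(-1\right)} - 88\right)^{2} = \left(\frac{1}{4} \left(-1\right) - 88\right)^{2} = \left(- \frac{1}{4} - 88\right)^{2} = \left(- \frac{353}{4}\right)^{2} = \frac{124609}{16}$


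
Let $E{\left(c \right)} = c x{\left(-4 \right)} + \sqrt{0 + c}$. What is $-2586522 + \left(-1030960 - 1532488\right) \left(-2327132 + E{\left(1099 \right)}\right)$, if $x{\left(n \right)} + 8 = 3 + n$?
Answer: $5990834348782 - 2563448 \sqrt{1099} \approx 5.9907 \cdot 10^{12}$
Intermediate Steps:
$x{\left(n \right)} = -5 + n$ ($x{\left(n \right)} = -8 + \left(3 + n\right) = -5 + n$)
$E{\left(c \right)} = \sqrt{c} - 9 c$ ($E{\left(c \right)} = c \left(-5 - 4\right) + \sqrt{0 + c} = c \left(-9\right) + \sqrt{c} = - 9 c + \sqrt{c} = \sqrt{c} - 9 c$)
$-2586522 + \left(-1030960 - 1532488\right) \left(-2327132 + E{\left(1099 \right)}\right) = -2586522 + \left(-1030960 - 1532488\right) \left(-2327132 + \left(\sqrt{1099} - 9891\right)\right) = -2586522 - 2563448 \left(-2327132 - \left(9891 - \sqrt{1099}\right)\right) = -2586522 - 2563448 \left(-2337023 + \sqrt{1099}\right) = -2586522 + \left(5990836935304 - 2563448 \sqrt{1099}\right) = 5990834348782 - 2563448 \sqrt{1099}$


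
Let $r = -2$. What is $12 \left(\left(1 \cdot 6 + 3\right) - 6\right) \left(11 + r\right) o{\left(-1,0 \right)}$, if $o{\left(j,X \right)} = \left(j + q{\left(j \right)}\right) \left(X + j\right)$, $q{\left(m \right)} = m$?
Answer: $648$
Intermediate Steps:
$o{\left(j,X \right)} = 2 j \left(X + j\right)$ ($o{\left(j,X \right)} = \left(j + j\right) \left(X + j\right) = 2 j \left(X + j\right)$)
$12 \left(\left(1 \cdot 6 + 3\right) - 6\right) \left(11 + r\right) o{\left(-1,0 \right)} = 12 \left(\left(1 \cdot 6 + 3\right) - 6\right) \left(11 - 2\right) 2 \left(-1\right) \left(0 - 1\right) = 12 \left(\left(6 + 3\right) - 6\right) 9 \cdot 2 \left(-1\right) \left(-1\right) = 12 \left(9 - 6\right) 9 \cdot 2 = 12 \cdot 3 \cdot 9 \cdot 2 = 12 \cdot 27 \cdot 2 = 324 \cdot 2 = 648$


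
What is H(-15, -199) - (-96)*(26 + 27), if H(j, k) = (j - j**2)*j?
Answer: 8688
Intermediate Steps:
H(j, k) = j*(j - j**2)
H(-15, -199) - (-96)*(26 + 27) = (-15)**2*(1 - 1*(-15)) - (-96)*(26 + 27) = 225*(1 + 15) - (-96)*53 = 225*16 - 1*(-5088) = 3600 + 5088 = 8688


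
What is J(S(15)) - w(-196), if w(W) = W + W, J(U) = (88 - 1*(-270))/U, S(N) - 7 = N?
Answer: 4491/11 ≈ 408.27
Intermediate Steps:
S(N) = 7 + N
J(U) = 358/U (J(U) = (88 + 270)/U = 358/U)
w(W) = 2*W
J(S(15)) - w(-196) = 358/(7 + 15) - 2*(-196) = 358/22 - 1*(-392) = 358*(1/22) + 392 = 179/11 + 392 = 4491/11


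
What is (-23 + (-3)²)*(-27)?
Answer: 378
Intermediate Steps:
(-23 + (-3)²)*(-27) = (-23 + 9)*(-27) = -14*(-27) = 378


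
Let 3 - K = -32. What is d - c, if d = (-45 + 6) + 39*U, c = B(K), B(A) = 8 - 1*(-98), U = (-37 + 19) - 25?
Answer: -1822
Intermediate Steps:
U = -43 (U = -18 - 25 = -43)
K = 35 (K = 3 - 1*(-32) = 3 + 32 = 35)
B(A) = 106 (B(A) = 8 + 98 = 106)
c = 106
d = -1716 (d = (-45 + 6) + 39*(-43) = -39 - 1677 = -1716)
d - c = -1716 - 1*106 = -1716 - 106 = -1822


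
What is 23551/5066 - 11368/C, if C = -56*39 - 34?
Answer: 54913203/5618194 ≈ 9.7742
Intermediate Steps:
C = -2218 (C = -2184 - 34 = -2218)
23551/5066 - 11368/C = 23551/5066 - 11368/(-2218) = 23551*(1/5066) - 11368*(-1/2218) = 23551/5066 + 5684/1109 = 54913203/5618194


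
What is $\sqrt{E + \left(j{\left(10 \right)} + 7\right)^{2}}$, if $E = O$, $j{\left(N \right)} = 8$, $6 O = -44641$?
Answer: $\frac{i \sqrt{259746}}{6} \approx 84.942 i$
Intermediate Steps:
$O = - \frac{44641}{6}$ ($O = \frac{1}{6} \left(-44641\right) = - \frac{44641}{6} \approx -7440.2$)
$E = - \frac{44641}{6} \approx -7440.2$
$\sqrt{E + \left(j{\left(10 \right)} + 7\right)^{2}} = \sqrt{- \frac{44641}{6} + \left(8 + 7\right)^{2}} = \sqrt{- \frac{44641}{6} + 15^{2}} = \sqrt{- \frac{44641}{6} + 225} = \sqrt{- \frac{43291}{6}} = \frac{i \sqrt{259746}}{6}$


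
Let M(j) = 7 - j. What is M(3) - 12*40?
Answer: -476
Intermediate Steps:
M(3) - 12*40 = (7 - 1*3) - 12*40 = (7 - 3) - 480 = 4 - 480 = -476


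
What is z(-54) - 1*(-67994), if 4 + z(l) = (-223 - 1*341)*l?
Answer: 98446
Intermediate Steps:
z(l) = -4 - 564*l (z(l) = -4 + (-223 - 1*341)*l = -4 + (-223 - 341)*l = -4 - 564*l)
z(-54) - 1*(-67994) = (-4 - 564*(-54)) - 1*(-67994) = (-4 + 30456) + 67994 = 30452 + 67994 = 98446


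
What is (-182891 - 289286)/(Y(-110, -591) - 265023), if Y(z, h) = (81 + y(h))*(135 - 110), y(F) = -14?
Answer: 472177/263348 ≈ 1.7930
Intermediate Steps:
Y(z, h) = 1675 (Y(z, h) = (81 - 14)*(135 - 110) = 67*25 = 1675)
(-182891 - 289286)/(Y(-110, -591) - 265023) = (-182891 - 289286)/(1675 - 265023) = -472177/(-263348) = -472177*(-1/263348) = 472177/263348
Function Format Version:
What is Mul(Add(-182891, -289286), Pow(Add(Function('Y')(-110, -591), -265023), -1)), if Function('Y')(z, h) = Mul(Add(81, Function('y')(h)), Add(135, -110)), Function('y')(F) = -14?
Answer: Rational(472177, 263348) ≈ 1.7930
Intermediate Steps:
Function('Y')(z, h) = 1675 (Function('Y')(z, h) = Mul(Add(81, -14), Add(135, -110)) = Mul(67, 25) = 1675)
Mul(Add(-182891, -289286), Pow(Add(Function('Y')(-110, -591), -265023), -1)) = Mul(Add(-182891, -289286), Pow(Add(1675, -265023), -1)) = Mul(-472177, Pow(-263348, -1)) = Mul(-472177, Rational(-1, 263348)) = Rational(472177, 263348)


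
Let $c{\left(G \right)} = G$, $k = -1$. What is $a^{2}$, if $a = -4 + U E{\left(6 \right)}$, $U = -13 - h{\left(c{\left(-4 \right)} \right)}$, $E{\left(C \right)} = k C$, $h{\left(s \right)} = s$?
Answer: $2500$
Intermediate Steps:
$E{\left(C \right)} = - C$
$U = -9$ ($U = -13 - -4 = -13 + 4 = -9$)
$a = 50$ ($a = -4 - 9 \left(\left(-1\right) 6\right) = -4 - -54 = -4 + 54 = 50$)
$a^{2} = 50^{2} = 2500$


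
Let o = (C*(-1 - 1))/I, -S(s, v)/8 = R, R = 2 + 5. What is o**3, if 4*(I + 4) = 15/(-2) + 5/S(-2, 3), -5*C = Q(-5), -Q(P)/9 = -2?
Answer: -524386566144/288149895125 ≈ -1.8198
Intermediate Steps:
Q(P) = 18 (Q(P) = -9*(-2) = 18)
C = -18/5 (C = -1/5*18 = -18/5 ≈ -3.6000)
R = 7
S(s, v) = -56 (S(s, v) = -8*7 = -56)
I = -1321/224 (I = -4 + (15/(-2) + 5/(-56))/4 = -4 + (15*(-1/2) + 5*(-1/56))/4 = -4 + (-15/2 - 5/56)/4 = -4 + (1/4)*(-425/56) = -4 - 425/224 = -1321/224 ≈ -5.8973)
o = -8064/6605 (o = (-18*(-1 - 1)/5)/(-1321/224) = -18/5*(-2)*(-224/1321) = (36/5)*(-224/1321) = -8064/6605 ≈ -1.2209)
o**3 = (-8064/6605)**3 = -524386566144/288149895125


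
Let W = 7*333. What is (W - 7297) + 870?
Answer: -4096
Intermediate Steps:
W = 2331
(W - 7297) + 870 = (2331 - 7297) + 870 = -4966 + 870 = -4096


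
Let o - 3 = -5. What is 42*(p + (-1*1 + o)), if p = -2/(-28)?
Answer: -123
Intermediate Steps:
o = -2 (o = 3 - 5 = -2)
p = 1/14 (p = -2*(-1/28) = 1/14 ≈ 0.071429)
42*(p + (-1*1 + o)) = 42*(1/14 + (-1*1 - 2)) = 42*(1/14 + (-1 - 2)) = 42*(1/14 - 3) = 42*(-41/14) = -123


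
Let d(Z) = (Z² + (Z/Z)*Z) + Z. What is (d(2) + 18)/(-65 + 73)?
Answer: 13/4 ≈ 3.2500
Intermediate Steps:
d(Z) = Z² + 2*Z (d(Z) = (Z² + 1*Z) + Z = (Z² + Z) + Z = (Z + Z²) + Z = Z² + 2*Z)
(d(2) + 18)/(-65 + 73) = (2*(2 + 2) + 18)/(-65 + 73) = (2*4 + 18)/8 = (8 + 18)*(⅛) = 26*(⅛) = 13/4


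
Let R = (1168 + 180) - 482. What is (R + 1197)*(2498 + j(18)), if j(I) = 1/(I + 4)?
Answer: 113376291/22 ≈ 5.1535e+6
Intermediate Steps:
j(I) = 1/(4 + I)
R = 866 (R = 1348 - 482 = 866)
(R + 1197)*(2498 + j(18)) = (866 + 1197)*(2498 + 1/(4 + 18)) = 2063*(2498 + 1/22) = 2063*(54957/22) = 113376291/22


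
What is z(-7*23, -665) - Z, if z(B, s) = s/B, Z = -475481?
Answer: 10936158/23 ≈ 4.7549e+5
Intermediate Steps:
z(-7*23, -665) - Z = -665/((-7*23)) - 1*(-475481) = -665/(-161) + 475481 = -665*(-1/161) + 475481 = 95/23 + 475481 = 10936158/23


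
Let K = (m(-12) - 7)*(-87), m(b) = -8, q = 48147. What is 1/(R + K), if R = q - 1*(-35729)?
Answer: 1/85181 ≈ 1.1740e-5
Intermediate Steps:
R = 83876 (R = 48147 - 1*(-35729) = 48147 + 35729 = 83876)
K = 1305 (K = (-8 - 7)*(-87) = -15*(-87) = 1305)
1/(R + K) = 1/(83876 + 1305) = 1/85181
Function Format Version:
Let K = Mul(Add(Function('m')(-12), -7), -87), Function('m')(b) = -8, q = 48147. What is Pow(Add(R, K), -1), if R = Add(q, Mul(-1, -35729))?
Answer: Rational(1, 85181) ≈ 1.1740e-5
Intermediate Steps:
R = 83876 (R = Add(48147, Mul(-1, -35729)) = Add(48147, 35729) = 83876)
K = 1305 (K = Mul(Add(-8, -7), -87) = Mul(-15, -87) = 1305)
Pow(Add(R, K), -1) = Pow(Add(83876, 1305), -1) = Pow(85181, -1) = Rational(1, 85181)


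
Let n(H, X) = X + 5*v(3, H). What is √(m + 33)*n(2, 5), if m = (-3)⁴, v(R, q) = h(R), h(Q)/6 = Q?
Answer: 95*√114 ≈ 1014.3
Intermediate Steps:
h(Q) = 6*Q
v(R, q) = 6*R
n(H, X) = 90 + X (n(H, X) = X + 5*(6*3) = X + 5*18 = X + 90 = 90 + X)
m = 81
√(m + 33)*n(2, 5) = √(81 + 33)*(90 + 5) = √114*95 = 95*√114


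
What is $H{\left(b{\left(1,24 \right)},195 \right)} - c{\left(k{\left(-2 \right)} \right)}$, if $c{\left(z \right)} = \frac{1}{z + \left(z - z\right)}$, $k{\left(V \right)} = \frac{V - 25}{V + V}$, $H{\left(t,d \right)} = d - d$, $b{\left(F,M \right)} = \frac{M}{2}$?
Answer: $- \frac{4}{27} \approx -0.14815$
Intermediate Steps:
$b{\left(F,M \right)} = \frac{M}{2}$ ($b{\left(F,M \right)} = M \frac{1}{2} = \frac{M}{2}$)
$H{\left(t,d \right)} = 0$
$k{\left(V \right)} = \frac{-25 + V}{2 V}$
$c{\left(z \right)} = \frac{1}{z}$ ($c{\left(z \right)} = \frac{1}{z + 0} = \frac{1}{z}$)
$H{\left(b{\left(1,24 \right)},195 \right)} - c{\left(k{\left(-2 \right)} \right)} = 0 - \frac{1}{\frac{1}{2} \frac{1}{-2} \left(-25 - 2\right)} = 0 - \frac{1}{\frac{1}{2} \left(- \frac{1}{2}\right) \left(-27\right)} = 0 - \frac{1}{\frac{27}{4}} = 0 - \frac{4}{27} = - \frac{4}{27}$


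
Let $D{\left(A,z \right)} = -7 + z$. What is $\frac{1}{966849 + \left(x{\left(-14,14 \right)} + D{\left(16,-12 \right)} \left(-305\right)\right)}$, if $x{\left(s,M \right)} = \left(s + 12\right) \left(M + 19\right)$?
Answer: $\frac{1}{972578} \approx 1.0282 \cdot 10^{-6}$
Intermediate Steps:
$x{\left(s,M \right)} = \left(12 + s\right) \left(19 + M\right)$
$\frac{1}{966849 + \left(x{\left(-14,14 \right)} + D{\left(16,-12 \right)} \left(-305\right)\right)} = \frac{1}{966849 + \left(\left(228 + 12 \cdot 14 + 19 \left(-14\right) + 14 \left(-14\right)\right) + \left(-7 - 12\right) \left(-305\right)\right)} = \frac{1}{966849 + \left(\left(228 + 168 - 266 - 196\right) - -5795\right)} = \frac{1}{966849 + \left(-66 + 5795\right)} = \frac{1}{966849 + 5729} = \frac{1}{972578}$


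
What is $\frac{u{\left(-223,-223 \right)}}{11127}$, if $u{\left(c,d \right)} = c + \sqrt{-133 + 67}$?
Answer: $- \frac{223}{11127} + \frac{i \sqrt{66}}{11127} \approx -0.020041 + 0.00073012 i$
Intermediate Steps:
$u{\left(c,d \right)} = c + i \sqrt{66}$ ($u{\left(c,d \right)} = c + \sqrt{-66} = c + i \sqrt{66}$)
$\frac{u{\left(-223,-223 \right)}}{11127} = \frac{-223 + i \sqrt{66}}{11127} = \left(-223 + i \sqrt{66}\right) \frac{1}{11127} = - \frac{223}{11127} + \frac{i \sqrt{66}}{11127}$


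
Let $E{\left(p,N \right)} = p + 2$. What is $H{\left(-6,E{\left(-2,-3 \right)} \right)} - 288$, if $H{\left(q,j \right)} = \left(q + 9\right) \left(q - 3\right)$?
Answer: $-315$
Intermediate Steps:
$E{\left(p,N \right)} = 2 + p$
$H{\left(q,j \right)} = \left(-3 + q\right) \left(9 + q\right)$ ($H{\left(q,j \right)} = \left(9 + q\right) \left(-3 + q\right) = \left(-3 + q\right) \left(9 + q\right)$)
$H{\left(-6,E{\left(-2,-3 \right)} \right)} - 288 = \left(-27 + \left(-6\right)^{2} + 6 \left(-6\right)\right) - 288 = \left(-27 + 36 - 36\right) - 288 = -27 - 288 = -315$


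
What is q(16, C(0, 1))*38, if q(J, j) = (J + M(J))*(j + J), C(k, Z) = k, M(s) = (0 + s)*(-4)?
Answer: -29184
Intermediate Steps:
M(s) = -4*s (M(s) = s*(-4) = -4*s)
q(J, j) = -3*J*(J + j) (q(J, j) = (J - 4*J)*(j + J) = (-3*J)*(J + j) = -3*J*(J + j))
q(16, C(0, 1))*38 = (3*16*(-1*16 - 1*0))*38 = (3*16*(-16 + 0))*38 = (3*16*(-16))*38 = -768*38 = -29184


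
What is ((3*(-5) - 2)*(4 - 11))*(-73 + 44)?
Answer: -3451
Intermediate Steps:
((3*(-5) - 2)*(4 - 11))*(-73 + 44) = ((-15 - 2)*(-7))*(-29) = -17*(-7)*(-29) = 119*(-29) = -3451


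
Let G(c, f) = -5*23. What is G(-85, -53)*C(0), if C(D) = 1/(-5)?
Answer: 23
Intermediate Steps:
G(c, f) = -115
C(D) = -⅕
G(-85, -53)*C(0) = -115*(-⅕) = 23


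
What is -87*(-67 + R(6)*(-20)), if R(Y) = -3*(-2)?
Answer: 16269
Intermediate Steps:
R(Y) = 6
-87*(-67 + R(6)*(-20)) = -87*(-67 + 6*(-20)) = -87*(-67 - 120) = -87*(-187) = 16269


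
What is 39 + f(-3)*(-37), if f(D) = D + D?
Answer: 261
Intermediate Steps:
f(D) = 2*D
39 + f(-3)*(-37) = 39 + (2*(-3))*(-37) = 39 - 6*(-37) = 39 + 222 = 261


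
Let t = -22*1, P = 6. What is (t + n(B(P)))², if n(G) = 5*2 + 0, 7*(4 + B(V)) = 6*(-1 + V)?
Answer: 144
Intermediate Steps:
B(V) = -34/7 + 6*V/7 (B(V) = -4 + (6*(-1 + V))/7 = -4 + (-6 + 6*V)/7 = -4 + (-6/7 + 6*V/7) = -34/7 + 6*V/7)
n(G) = 10 (n(G) = 10 + 0 = 10)
t = -22
(t + n(B(P)))² = (-22 + 10)² = (-12)² = 144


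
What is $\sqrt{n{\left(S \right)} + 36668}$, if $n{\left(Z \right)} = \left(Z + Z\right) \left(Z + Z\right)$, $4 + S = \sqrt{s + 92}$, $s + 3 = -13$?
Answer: $2 \sqrt{9259 - 16 \sqrt{19}} \approx 191.72$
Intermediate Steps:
$s = -16$ ($s = -3 - 13 = -16$)
$S = -4 + 2 \sqrt{19}$ ($S = -4 + \sqrt{-16 + 92} = -4 + \sqrt{76} = -4 + 2 \sqrt{19} \approx 4.7178$)
$n{\left(Z \right)} = 4 Z^{2}$ ($n{\left(Z \right)} = 2 Z 2 Z = 4 Z^{2}$)
$\sqrt{n{\left(S \right)} + 36668} = \sqrt{4 \left(-4 + 2 \sqrt{19}\right)^{2} + 36668} = \sqrt{36668 + 4 \left(-4 + 2 \sqrt{19}\right)^{2}}$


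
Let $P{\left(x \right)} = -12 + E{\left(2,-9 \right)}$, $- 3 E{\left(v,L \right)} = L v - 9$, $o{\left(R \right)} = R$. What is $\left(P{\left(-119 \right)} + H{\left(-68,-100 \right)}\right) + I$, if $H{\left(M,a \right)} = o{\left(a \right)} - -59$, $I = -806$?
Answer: $-850$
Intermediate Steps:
$H{\left(M,a \right)} = 59 + a$ ($H{\left(M,a \right)} = a - -59 = a + 59 = 59 + a$)
$E{\left(v,L \right)} = 3 - \frac{L v}{3}$ ($E{\left(v,L \right)} = - \frac{L v - 9}{3} = - \frac{-9 + L v}{3} = 3 - \frac{L v}{3}$)
$P{\left(x \right)} = -3$ ($P{\left(x \right)} = -12 - \left(-3 - 6\right) = -12 + \left(3 + 6\right) = -12 + 9 = -3$)
$\left(P{\left(-119 \right)} + H{\left(-68,-100 \right)}\right) + I = \left(-3 + \left(59 - 100\right)\right) - 806 = \left(-3 - 41\right) - 806 = -44 - 806 = -850$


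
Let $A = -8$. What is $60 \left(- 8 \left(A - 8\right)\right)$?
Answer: $7680$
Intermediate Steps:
$60 \left(- 8 \left(A - 8\right)\right) = 60 \left(- 8 \left(-8 - 8\right)\right) = 60 \left(\left(-8\right) \left(-16\right)\right) = 60 \cdot 128 = 7680$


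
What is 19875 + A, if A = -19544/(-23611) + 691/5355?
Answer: 359007780028/18062415 ≈ 19876.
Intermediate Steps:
A = 17281903/18062415 (A = -19544*(-1/23611) + 691*(1/5355) = 2792/3373 + 691/5355 = 17281903/18062415 ≈ 0.95679)
19875 + A = 19875 + 17281903/18062415 = 359007780028/18062415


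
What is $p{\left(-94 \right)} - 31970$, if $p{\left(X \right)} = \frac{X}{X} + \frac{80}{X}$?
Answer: $- \frac{1502583}{47} \approx -31970.0$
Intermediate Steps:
$p{\left(X \right)} = 1 + \frac{80}{X}$
$p{\left(-94 \right)} - 31970 = \frac{80 - 94}{-94} - 31970 = \left(- \frac{1}{94}\right) \left(-14\right) - 31970 = \frac{7}{47} - 31970 = - \frac{1502583}{47}$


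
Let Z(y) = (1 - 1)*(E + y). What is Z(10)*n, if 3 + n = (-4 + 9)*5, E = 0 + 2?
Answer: 0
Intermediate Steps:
E = 2
Z(y) = 0 (Z(y) = (1 - 1)*(2 + y) = 0*(2 + y) = 0)
n = 22 (n = -3 + (-4 + 9)*5 = -3 + 5*5 = -3 + 25 = 22)
Z(10)*n = 0*22 = 0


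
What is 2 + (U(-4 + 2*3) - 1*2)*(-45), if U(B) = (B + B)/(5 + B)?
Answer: 464/7 ≈ 66.286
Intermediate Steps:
U(B) = 2*B/(5 + B) (U(B) = (2*B)/(5 + B) = 2*B/(5 + B))
2 + (U(-4 + 2*3) - 1*2)*(-45) = 2 + (2*(-4 + 2*3)/(5 + (-4 + 2*3)) - 1*2)*(-45) = 2 + (2*(-4 + 6)/(5 + (-4 + 6)) - 2)*(-45) = 2 + (2*2/(5 + 2) - 2)*(-45) = 2 + (2*2/7 - 2)*(-45) = 2 + (2*2*(⅐) - 2)*(-45) = 2 + (4/7 - 2)*(-45) = 2 - 10/7*(-45) = 2 + 450/7 = 464/7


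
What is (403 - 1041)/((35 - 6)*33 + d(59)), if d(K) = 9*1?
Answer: -319/483 ≈ -0.66046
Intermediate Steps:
d(K) = 9
(403 - 1041)/((35 - 6)*33 + d(59)) = (403 - 1041)/((35 - 6)*33 + 9) = -638/(29*33 + 9) = -638/(957 + 9) = -638/966 = -638*1/966 = -319/483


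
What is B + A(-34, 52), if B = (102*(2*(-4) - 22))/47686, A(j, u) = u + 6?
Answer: 1381364/23843 ≈ 57.936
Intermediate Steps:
A(j, u) = 6 + u
B = -1530/23843 (B = (102*(-8 - 22))*(1/47686) = (102*(-30))*(1/47686) = -3060*1/47686 = -1530/23843 ≈ -0.064170)
B + A(-34, 52) = -1530/23843 + (6 + 52) = -1530/23843 + 58 = 1381364/23843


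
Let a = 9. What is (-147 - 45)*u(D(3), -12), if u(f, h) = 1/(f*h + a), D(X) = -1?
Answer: -64/7 ≈ -9.1429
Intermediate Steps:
u(f, h) = 1/(9 + f*h) (u(f, h) = 1/(f*h + 9) = 1/(9 + f*h))
(-147 - 45)*u(D(3), -12) = (-147 - 45)/(9 - 1*(-12)) = -192/(9 + 12) = -192/21 = -192*1/21 = -64/7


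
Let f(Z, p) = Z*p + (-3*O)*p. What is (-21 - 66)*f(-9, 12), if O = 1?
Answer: 12528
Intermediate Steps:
f(Z, p) = -3*p + Z*p (f(Z, p) = Z*p + (-3*1)*p = Z*p - 3*p = -3*p + Z*p)
(-21 - 66)*f(-9, 12) = (-21 - 66)*(12*(-3 - 9)) = -1044*(-12) = -87*(-144) = 12528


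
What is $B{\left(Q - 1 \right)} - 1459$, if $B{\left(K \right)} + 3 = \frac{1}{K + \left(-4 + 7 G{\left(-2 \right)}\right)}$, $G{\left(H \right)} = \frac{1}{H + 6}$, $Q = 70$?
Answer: $- \frac{390350}{267} \approx -1462.0$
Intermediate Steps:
$G{\left(H \right)} = \frac{1}{6 + H}$
$B{\left(K \right)} = -3 + \frac{1}{- \frac{9}{4} + K}$ ($B{\left(K \right)} = -3 + \frac{1}{K - \left(4 - \frac{7}{6 - 2}\right)} = -3 + \frac{1}{K - \left(4 - \frac{7}{4}\right)} = -3 + \frac{1}{K + \left(-4 + 7 \cdot \frac{1}{4}\right)} = -3 + \frac{1}{K + \left(-4 + \frac{7}{4}\right)} = -3 + \frac{1}{K - \frac{9}{4}} = -3 + \frac{1}{- \frac{9}{4} + K}$)
$B{\left(Q - 1 \right)} - 1459 = \frac{31 - 12 \left(70 - 1\right)}{-9 + 4 \left(70 - 1\right)} - 1459 = \frac{31 - 828}{-9 + 4 \cdot 69} - 1459 = \frac{31 - 828}{-9 + 276} - 1459 = \frac{1}{267} \left(-797\right) - 1459 = - \frac{797}{267} - 1459 = - \frac{390350}{267}$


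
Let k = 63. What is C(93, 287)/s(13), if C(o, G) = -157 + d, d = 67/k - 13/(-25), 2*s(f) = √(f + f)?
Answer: -244781*√26/20475 ≈ -60.959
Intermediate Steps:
s(f) = √2*√f/2 (s(f) = √(f + f)/2 = √(2*f)/2 = (√2*√f)/2 = √2*√f/2)
d = 2494/1575 (d = 67/63 - 13/(-25) = 67*(1/63) - 13*(-1/25) = 67/63 + 13/25 = 2494/1575 ≈ 1.5835)
C(o, G) = -244781/1575 (C(o, G) = -157 + 2494/1575 = -244781/1575)
C(93, 287)/s(13) = -244781*√26/13/1575 = -244781*√26/20475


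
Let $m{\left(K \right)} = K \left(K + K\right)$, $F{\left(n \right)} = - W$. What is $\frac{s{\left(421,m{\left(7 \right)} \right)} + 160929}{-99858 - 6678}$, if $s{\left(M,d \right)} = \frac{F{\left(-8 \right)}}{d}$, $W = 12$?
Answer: $- \frac{2628505}{1740088} \approx -1.5106$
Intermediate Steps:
$F{\left(n \right)} = -12$ ($F{\left(n \right)} = \left(-1\right) 12 = -12$)
$m{\left(K \right)} = 2 K^{2}$ ($m{\left(K \right)} = K 2 K = 2 K^{2}$)
$s{\left(M,d \right)} = - \frac{12}{d}$
$\frac{s{\left(421,m{\left(7 \right)} \right)} + 160929}{-99858 - 6678} = \frac{- \frac{12}{2 \cdot 7^{2}} + 160929}{-99858 - 6678} = \frac{- \frac{12}{2 \cdot 49} + 160929}{-106536} = \left(- \frac{12}{98} + 160929\right) \left(- \frac{1}{106536}\right) = \left(\left(-12\right) \frac{1}{98} + 160929\right) \left(- \frac{1}{106536}\right) = \left(- \frac{6}{49} + 160929\right) \left(- \frac{1}{106536}\right) = \frac{7885515}{49} \left(- \frac{1}{106536}\right) = - \frac{2628505}{1740088}$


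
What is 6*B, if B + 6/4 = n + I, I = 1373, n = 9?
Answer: 8283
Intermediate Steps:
B = 2761/2 (B = -3/2 + (9 + 1373) = -3/2 + 1382 = 2761/2 ≈ 1380.5)
6*B = 6*(2761/2) = 8283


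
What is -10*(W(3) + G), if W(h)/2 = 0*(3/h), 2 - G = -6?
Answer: -80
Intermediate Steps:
G = 8 (G = 2 - 1*(-6) = 2 + 6 = 8)
W(h) = 0 (W(h) = 2*(0*(3/h)) = 2*0 = 0)
-10*(W(3) + G) = -10*(0 + 8) = -10*8 = -80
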